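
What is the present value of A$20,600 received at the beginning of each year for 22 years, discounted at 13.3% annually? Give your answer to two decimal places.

A$164,236.31

Annuity factor a(22|0.133) × (1+i) = 7.972637; PV = 20600 × 7.972637 = 164,236.3127
(annuity-due: payments at period start, so ×(1+i).)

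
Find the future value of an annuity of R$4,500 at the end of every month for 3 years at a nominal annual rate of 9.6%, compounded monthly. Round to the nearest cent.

With 12 periods per year: i = 0.008, n = 36.
FV = PMT · [(1+i)^n − 1] / i = 4500 · 41.528730 = 186,879.2832

R$186,879.28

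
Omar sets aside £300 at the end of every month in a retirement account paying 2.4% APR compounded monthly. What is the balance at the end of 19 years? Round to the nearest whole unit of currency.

£86,555

i = 0.024/12 = 0.002 per month; n = 19·12 = 228.
Accumulation factor s(228|0.002) = 288.516006; FV = 300 × 288.516006 = 86,554.8018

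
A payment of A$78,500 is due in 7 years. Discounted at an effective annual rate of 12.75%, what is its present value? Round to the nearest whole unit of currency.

PV = 78,500 / (1 + 0.1275)^7 = 78,500 / 2.316412 = 33,888.6137

A$33,889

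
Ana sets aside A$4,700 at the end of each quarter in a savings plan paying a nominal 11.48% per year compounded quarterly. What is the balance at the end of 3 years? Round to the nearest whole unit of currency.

A$66,212

With 4 periods per year: i = 0.0287, n = 12.
FV = PMT · [(1+i)^n − 1] / i = 4700 · 14.087669 = 66,212.0459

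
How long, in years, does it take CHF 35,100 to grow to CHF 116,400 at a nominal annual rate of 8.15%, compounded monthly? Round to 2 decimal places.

14.76 years

Periodic rate i = 0.0815/12 = 0.00679167.
n = ln(116400/35100) / ln(1+0.00679167) = ln(3.31624) / 0.006769 = 177.1138 months
= 177.1138/12 years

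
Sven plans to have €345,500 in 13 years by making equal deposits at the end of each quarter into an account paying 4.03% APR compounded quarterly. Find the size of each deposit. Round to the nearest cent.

€5,087.72

Periodic rate i = 0.0403/4 = 0.010075; n = 13 × 4 = 52 periods.
FV-annuity factor = 67.908626; PMT = 345500 / 67.908626 = 5,087.7189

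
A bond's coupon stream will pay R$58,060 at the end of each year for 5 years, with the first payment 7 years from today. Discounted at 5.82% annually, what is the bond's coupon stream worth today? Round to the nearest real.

PV at t=6 (ordinary 5-year annuity): 58060 × a(5|0.0582) = 58060 × 4.233071 = 245,772.1021
PV₀ = 245,772.1021 / (1+0.0582)^6 = 245,772.1021 / 1.404127 = 175,035.4602

R$175,035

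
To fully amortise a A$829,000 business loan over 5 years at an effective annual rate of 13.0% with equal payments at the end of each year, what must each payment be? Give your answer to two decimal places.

PMT = 829000 / ( [1 − (1+0.13)^(−5)] / 0.13 ) = 829000 / 3.517231 = 235,696.7564

A$235,696.76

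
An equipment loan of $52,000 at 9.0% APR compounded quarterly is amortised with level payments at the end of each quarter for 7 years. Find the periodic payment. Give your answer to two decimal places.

$2,523.31

With 4 periods per year: i = 0.0225, n = 28.
PMT = 52000 / ( [1 − (1+0.0225)^(−28)] / 0.0225 ) = 52000 / 20.607828 = 2,523.3130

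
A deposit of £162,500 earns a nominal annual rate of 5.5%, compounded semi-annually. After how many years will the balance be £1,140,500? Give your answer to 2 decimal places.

Periodic rate i = 0.055/2 = 0.0275.
(1+i)^n = 1.1405e+06/162500 = 7.01846, so n = ln 7.01846 / ln 1.0275 = 71.8260 half-years
= 71.8260/2 years

35.91 years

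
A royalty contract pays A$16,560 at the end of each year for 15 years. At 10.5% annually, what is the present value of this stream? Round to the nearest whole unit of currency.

Annuity factor a(15|0.105) = 7.393825; PV = 16560 × 7.393825 = 122,441.7353

A$122,442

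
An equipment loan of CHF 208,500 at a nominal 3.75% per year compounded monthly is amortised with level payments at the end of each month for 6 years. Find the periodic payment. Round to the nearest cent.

CHF 3,238.32

Periodic rate i = 0.0375/12 = 0.003125; n = 6 × 12 = 72 periods.
PMT = 208500 / ( [1 − (1+0.003125)^(−72)] / 0.003125 ) = 208500 / 64.385148 = 3,238.3245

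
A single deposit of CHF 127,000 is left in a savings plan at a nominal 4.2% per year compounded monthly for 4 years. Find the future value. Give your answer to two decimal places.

Periodic rate i = 0.042/12 = 0.0035; n = 4 × 12 = 48 periods.
127,000 × (1+0.0035)^48 = 127,000 × 1.182590 = 150,188.8903

CHF 150,188.89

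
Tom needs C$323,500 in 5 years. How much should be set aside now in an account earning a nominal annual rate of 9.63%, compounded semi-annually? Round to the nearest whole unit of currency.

C$202,134

Periodic rate i = 0.0963/2 = 0.04815; n = 5 × 2 = 10 periods.
PV = 323,500 / (1 + 0.04815)^10 = 323,500 / 1.600422 = 202,134.2458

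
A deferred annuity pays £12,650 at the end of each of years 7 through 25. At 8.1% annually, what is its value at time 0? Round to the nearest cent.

Value one period before first payment (t=6): 12650 × [1 − (1+0.081)^(−19)] / 0.081 = 12650 × 9.534899 = 120,616.4773
PV₀ = 120,616.4773 / (1+0.081)^6 = 120,616.4773 / 1.595711 = 75,587.9343

£75,587.93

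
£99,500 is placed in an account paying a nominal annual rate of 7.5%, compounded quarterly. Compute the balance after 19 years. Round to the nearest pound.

Periodic rate i = 0.075/4 = 0.01875; n = 19 × 4 = 76 periods.
FV = PV·(1+i)^n = 99,500 × 4.103357 = 408,283.9743

£408,284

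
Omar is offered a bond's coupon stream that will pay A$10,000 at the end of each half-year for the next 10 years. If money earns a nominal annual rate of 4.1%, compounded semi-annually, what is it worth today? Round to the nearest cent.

i = 0.041/2 = 0.0205 per half-year; n = 10·2 = 20.
PV = PMT · [1 − (1+i)^(−n)] / i = 10000 · 16.272809 = 162,728.0916

A$162,728.09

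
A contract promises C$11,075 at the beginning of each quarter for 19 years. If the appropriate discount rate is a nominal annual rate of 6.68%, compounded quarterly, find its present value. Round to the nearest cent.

Periodic rate i = 0.0668/4 = 0.0167; n = 19 × 4 = 76 periods.
PV = 11075 × [1 − (1+0.0167)^(−76)] / 0.0167 × (1+i) = 11075 × 43.589174 = 482,750.0996
(annuity-due: payments at period start, so ×(1+i).)

C$482,750.10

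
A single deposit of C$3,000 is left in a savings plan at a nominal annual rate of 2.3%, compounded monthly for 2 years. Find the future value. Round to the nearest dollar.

i = 0.023/12 = 0.00191667 per month; n = 2·12 = 24.
FV = PV·(1+i)^n = 3,000 × 1.047028 = 3,141.0849

C$3,141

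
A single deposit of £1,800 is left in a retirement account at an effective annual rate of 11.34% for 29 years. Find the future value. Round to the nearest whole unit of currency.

£40,566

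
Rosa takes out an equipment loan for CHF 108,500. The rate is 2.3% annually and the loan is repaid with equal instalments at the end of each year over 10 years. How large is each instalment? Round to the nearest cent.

CHF 12,269.30

PMT = 108500 / ( [1 − (1+0.023)^(−10)] / 0.023 ) = 108500 / 8.843210 = 12,269.3001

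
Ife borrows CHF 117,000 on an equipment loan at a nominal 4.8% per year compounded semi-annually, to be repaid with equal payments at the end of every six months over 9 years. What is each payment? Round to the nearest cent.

CHF 8,081.28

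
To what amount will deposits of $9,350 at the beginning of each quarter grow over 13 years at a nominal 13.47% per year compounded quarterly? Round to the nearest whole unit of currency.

$1,319,407

i = 0.1347/4 = 0.033675 per quarter; n = 13·4 = 52.
FV = PMT · [(1+i)^n − 1] / i × (1+i) = 9350 · 141.113048 = 1,319,407.0015
(annuity-due: payments at period start, so ×(1+i).)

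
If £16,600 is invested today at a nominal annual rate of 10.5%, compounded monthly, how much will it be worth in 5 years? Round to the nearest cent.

£27,997.61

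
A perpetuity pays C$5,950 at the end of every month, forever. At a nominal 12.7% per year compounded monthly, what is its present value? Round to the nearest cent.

Periodic rate i = 0.127/12 = 0.0105833.
PV = C/r = 5950/0.0105833 = 562,204.7244

C$562,204.72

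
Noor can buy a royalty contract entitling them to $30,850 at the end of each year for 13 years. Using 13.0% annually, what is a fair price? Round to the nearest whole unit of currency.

$188,858

Annuity factor a(13|0.13) = 6.121812; PV = 30850 × 6.121812 = 188,857.8854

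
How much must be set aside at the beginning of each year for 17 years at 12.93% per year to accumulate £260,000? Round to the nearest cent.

FV-annuity factor × (1+i) = 60.285162; PMT = 260000 / 60.285162 = 4,312.8357

£4,312.84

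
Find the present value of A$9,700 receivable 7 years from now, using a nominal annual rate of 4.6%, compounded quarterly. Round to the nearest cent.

A$7,042.50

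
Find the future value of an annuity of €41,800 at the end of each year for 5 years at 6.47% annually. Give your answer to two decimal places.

FV = PMT · [(1+i)^n − 1] / i = 41800 · 5.690233 = 237,851.7237

€237,851.72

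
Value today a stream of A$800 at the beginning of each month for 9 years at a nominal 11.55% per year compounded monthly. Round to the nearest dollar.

A$54,093

Periodic rate i = 0.1155/12 = 0.009625; n = 9 × 12 = 108 periods.
PV = PMT · [1 − (1+i)^(−n)] / i × (1+i) = 800 · 67.616696 = 54,093.3571
(Beginning-of-period payments → annuity-due factor ×(1+i).)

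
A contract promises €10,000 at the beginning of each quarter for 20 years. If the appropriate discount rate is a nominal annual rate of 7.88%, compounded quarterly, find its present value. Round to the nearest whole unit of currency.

With 4 periods per year: i = 0.0197, n = 80.
PV = PMT · [1 − (1+i)^(−n)] / i × (1+i) = 10000 · 40.891844 = 408,918.4418
Payments are at the start of each period, so multiply by (1+i).

€408,918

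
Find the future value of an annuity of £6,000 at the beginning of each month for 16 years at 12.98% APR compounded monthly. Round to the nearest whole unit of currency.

£3,863,451

i = 0.1298/12 = 0.0108167 per month; n = 16·12 = 192.
FV = PMT · [(1+i)^n − 1] / i × (1+i) = 6000 · 643.908445 = 3,863,450.6720
Payments are at the start of each period, so multiply by (1+i).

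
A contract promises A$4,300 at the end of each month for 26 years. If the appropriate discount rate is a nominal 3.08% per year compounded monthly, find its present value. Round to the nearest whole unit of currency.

Periodic rate i = 0.0308/12 = 0.00256667; n = 26 × 12 = 312 periods.
PV = 4300 × [1 − (1+0.00256667)^(−312)] / 0.00256667 = 4300 × 214.507599 = 922,382.6752

A$922,383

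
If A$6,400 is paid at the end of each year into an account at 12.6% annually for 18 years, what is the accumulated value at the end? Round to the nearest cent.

A$379,238.04

FV = 6400 × [(1+0.126)^18 − 1] / 0.126 = 6400 × 59.255943 = 379,238.0365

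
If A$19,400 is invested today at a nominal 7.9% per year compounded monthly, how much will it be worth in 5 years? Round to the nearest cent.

A$28,759.80

With 12 periods per year: i = 0.00658333, n = 60.
FV = PV·(1+i)^n = 19,400 × 1.482464 = 28,759.7988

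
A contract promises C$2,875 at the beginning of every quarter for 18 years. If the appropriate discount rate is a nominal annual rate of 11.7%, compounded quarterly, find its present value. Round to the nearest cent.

C$88,473.61

i = 0.117/4 = 0.02925 per quarter; n = 18·4 = 72.
PV = 2875 × [1 − (1+0.02925)^(−72)] / 0.02925 × (1+i) = 2875 × 30.773428 = 88,473.6058
(Beginning-of-period payments → annuity-due factor ×(1+i).)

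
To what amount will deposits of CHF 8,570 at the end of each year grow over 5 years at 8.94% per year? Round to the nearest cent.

CHF 51,227.69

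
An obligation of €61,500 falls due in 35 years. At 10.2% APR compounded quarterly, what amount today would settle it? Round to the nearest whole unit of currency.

€1,811

i = 0.102/4 = 0.0255 per quarter; n = 35·4 = 140.
PV = 61,500 / (1 + 0.0255)^140 = 61,500 / 33.961984 = 1,810.8482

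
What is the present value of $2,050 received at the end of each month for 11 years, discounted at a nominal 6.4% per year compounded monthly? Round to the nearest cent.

$193,906.02

With 12 periods per year: i = 0.00533333, n = 132.
PV = 2050 × [1 − (1+0.00533333)^(−132)] / 0.00533333 = 2050 × 94.588305 = 193,906.0244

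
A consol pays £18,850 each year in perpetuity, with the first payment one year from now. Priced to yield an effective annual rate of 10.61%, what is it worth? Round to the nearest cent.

PV = PMT / i = 18850 / 0.1061 = 177,662.5825

£177,662.58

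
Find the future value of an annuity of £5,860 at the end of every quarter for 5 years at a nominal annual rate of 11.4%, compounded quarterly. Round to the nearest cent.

i = 0.114/4 = 0.0285 per quarter; n = 5·4 = 20.
FV = PMT · [(1+i)^n − 1] / i = 5860 · 26.464124 = 155,079.7644

£155,079.76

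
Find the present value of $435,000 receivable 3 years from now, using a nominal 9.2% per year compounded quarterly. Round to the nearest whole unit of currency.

$331,117

With 4 periods per year: i = 0.023, n = 12.
PV = 435,000 / (1 + 0.023)^12 = 435,000 / 1.313734 = 331,117.1325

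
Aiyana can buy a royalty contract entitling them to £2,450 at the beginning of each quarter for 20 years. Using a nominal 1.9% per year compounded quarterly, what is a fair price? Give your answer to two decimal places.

With 4 periods per year: i = 0.00475, n = 80.
Annuity factor a(80|0.00475) × (1+i) = 66.741434; PV = 2450 × 66.741434 = 163,516.5131
(annuity-due: payments at period start, so ×(1+i).)

£163,516.51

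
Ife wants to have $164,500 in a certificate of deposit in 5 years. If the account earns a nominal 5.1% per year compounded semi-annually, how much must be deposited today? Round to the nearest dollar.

Periodic rate i = 0.051/2 = 0.0255; n = 5 × 2 = 10 periods.
Discount factor = (1+0.0255)^(−10) = 0.777398; PV = 164,500 × 0.777398 = 127,881.9516

$127,882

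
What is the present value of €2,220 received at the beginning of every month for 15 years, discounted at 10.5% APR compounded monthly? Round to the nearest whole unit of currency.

€202,590

Periodic rate i = 0.105/12 = 0.00875; n = 15 × 12 = 180 periods.
PV = 2220 × [1 − (1+0.00875)^(−180)] / 0.00875 × (1+i) = 2220 × 91.256648 = 202,589.7576
Payments are at the start of each period, so multiply by (1+i).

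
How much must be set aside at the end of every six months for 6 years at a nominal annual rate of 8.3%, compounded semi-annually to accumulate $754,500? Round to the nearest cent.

With 2 periods per year: i = 0.0415, n = 12.
PMT = 754500 / ( [(1+0.0415)^12 − 1] / 0.0415 ) = 754500 / 15.155741 = 49,783.1139

$49,783.11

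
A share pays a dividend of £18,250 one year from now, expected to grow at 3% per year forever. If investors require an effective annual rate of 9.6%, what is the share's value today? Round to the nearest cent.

£276,515.15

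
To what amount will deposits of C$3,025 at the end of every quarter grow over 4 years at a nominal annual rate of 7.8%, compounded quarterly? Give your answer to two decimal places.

With 4 periods per year: i = 0.0195, n = 16.
FV = 3025 × [(1+0.0195)^16 − 1] / 0.0195 = 3025 × 18.567090 = 56,165.4468

C$56,165.45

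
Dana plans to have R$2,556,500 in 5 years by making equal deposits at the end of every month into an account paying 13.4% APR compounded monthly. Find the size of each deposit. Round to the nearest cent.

With 12 periods per year: i = 0.0111667, n = 60.
FV-annuity factor = 84.805457; PMT = 2.5565e+06 / 84.805457 = 30,145.4657

R$30,145.47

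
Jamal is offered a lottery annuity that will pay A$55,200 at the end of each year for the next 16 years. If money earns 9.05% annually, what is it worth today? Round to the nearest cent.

PV = PMT · [1 − (1+i)^(−n)] / i = 55200 · 8.286979 = 457,441.2623

A$457,441.26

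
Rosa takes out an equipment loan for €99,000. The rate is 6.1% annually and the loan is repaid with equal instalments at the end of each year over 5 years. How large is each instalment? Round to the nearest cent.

PMT = 99000 / ( [1 − (1+0.061)^(−5)] / 0.061 ) = 99000 / 4.200929 = 23,566.2153

€23,566.22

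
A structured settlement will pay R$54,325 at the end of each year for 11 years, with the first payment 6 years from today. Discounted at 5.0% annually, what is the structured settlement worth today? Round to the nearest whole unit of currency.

PV at t=5 (ordinary 11-year annuity): 54325 × a(11|0.05) = 54325 × 8.306414 = 451,245.9524
Discount back 5 years: 451,245.9524 × (1+0.05)^(−5) = 451,245.9524 × 0.783526 = 353,563.0112

R$353,563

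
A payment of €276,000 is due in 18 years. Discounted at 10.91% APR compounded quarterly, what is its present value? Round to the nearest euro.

i = 0.1091/4 = 0.027275 per quarter; n = 18·4 = 72.
PV = 276,000 / (1 + 0.027275)^72 = 276,000 / 6.941347 = 39,761.7329

€39,762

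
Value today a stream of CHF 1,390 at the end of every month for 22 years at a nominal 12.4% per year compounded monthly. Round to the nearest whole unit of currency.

CHF 125,602

i = 0.124/12 = 0.0103333 per month; n = 22·12 = 264.
PV = 1390 × [1 − (1+0.0103333)^(−264)] / 0.0103333 = 1390 × 90.360863 = 125,601.6000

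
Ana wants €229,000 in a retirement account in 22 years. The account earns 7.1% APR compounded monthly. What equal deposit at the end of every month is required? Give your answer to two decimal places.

€361.65

Periodic rate i = 0.071/12 = 0.00591667; n = 22 × 12 = 264 periods.
FV-annuity factor = 633.203025; PMT = 229000 / 633.203025 = 361.6534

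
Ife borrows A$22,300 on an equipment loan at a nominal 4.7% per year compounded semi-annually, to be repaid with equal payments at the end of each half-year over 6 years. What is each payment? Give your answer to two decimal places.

Periodic rate i = 0.047/2 = 0.0235; n = 6 × 2 = 12 periods.
PMT = 22300 / ( [1 − (1+0.0235)^(−12)] / 0.0235 ) = 22300 / 10.351553 = 2,154.2662

A$2,154.27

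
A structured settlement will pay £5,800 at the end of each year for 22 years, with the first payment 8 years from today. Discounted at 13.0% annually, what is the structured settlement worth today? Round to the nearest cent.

£17,675.37

PV at t=7 (ordinary 22-year annuity): 5800 × a(22|0.13) = 5800 × 7.169513 = 41,583.1773
PV₀ = 41,583.1773 / (1+0.13)^7 = 41,583.1773 / 2.352605 = 17,675.3721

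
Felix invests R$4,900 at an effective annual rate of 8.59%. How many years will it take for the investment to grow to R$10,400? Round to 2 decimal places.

9.13 years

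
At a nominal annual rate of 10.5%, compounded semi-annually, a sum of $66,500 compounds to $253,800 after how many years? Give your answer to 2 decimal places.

Periodic rate i = 0.105/2 = 0.0525.
n = ln(253800/66500) / ln(1+0.0525) = ln(3.81654) / 0.051168 = 26.1753 half-years
= 26.1753/2 years

13.09 years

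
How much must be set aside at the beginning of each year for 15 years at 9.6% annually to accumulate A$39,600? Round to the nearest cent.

A$1,173.77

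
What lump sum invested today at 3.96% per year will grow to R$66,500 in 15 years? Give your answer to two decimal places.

Discount factor = (1+0.0396)^(−15) = 0.558478; PV = 66,500 × 0.558478 = 37,138.7757

R$37,138.78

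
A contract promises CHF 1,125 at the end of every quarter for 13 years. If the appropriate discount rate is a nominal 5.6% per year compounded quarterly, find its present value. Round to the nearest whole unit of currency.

CHF 41,358

Periodic rate i = 0.056/4 = 0.014; n = 13 × 4 = 52 periods.
PV = PMT · [1 − (1+i)^(−n)] / i = 1125 · 36.763005 = 41,358.3803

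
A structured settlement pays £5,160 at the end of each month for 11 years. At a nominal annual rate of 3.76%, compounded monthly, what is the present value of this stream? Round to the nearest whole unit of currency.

i = 0.0376/12 = 0.00313333 per month; n = 11·12 = 132.
Annuity factor a(132|0.00313333) = 107.970277; PV = 5160 × 107.970277 = 557,126.6291

£557,127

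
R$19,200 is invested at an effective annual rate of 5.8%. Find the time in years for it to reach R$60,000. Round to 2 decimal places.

(1+i)^n = 60000/19200 = 3.12500, so n = ln 3.12500 / ln 1.058 = 20.2098 years

20.21 years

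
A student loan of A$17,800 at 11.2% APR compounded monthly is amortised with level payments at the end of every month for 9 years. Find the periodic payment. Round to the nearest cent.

A$262.31

Periodic rate i = 0.112/12 = 0.00933333; n = 9 × 12 = 108 periods.
PMT = 17800 / ( [1 − (1+0.00933333)^(−108)] / 0.00933333 ) = 17800 / 67.858045 = 262.3123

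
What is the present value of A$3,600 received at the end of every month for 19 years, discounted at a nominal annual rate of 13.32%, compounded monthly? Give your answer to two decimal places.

A$298,147.17

With 12 periods per year: i = 0.0111, n = 228.
PV = PMT · [1 − (1+i)^(−n)] / i = 3600 · 82.818660 = 298,147.1748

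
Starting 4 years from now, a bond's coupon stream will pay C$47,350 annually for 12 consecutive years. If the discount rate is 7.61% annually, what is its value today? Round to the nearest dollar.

C$292,235

Value one period before first payment (t=3): 47350 × [1 − (1+0.0761)^(−12)] / 0.0761 = 47350 × 7.690764 = 364,157.6890
Discount back 3 years: 364,157.6890 × (1+0.0761)^(−3) = 364,157.6890 × 0.802495 = 292,234.5703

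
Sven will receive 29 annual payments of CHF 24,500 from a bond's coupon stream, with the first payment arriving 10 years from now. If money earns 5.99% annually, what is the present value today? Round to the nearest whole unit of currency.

CHF 197,460

Value one period before first payment (t=9): 24500 × [1 − (1+0.0599)^(−29)] / 0.0599 = 24500 × 13.604969 = 333,321.7338
PV₀ = 333,321.7338 / (1+0.0599)^9 = 333,321.7338 / 1.688045 = 197,460.2137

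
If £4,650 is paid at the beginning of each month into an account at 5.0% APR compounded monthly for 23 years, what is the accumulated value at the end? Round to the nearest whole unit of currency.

£2,410,133

Periodic rate i = 0.05/12 = 0.00416667; n = 23 × 12 = 276 periods.
Accumulation factor s(276|0.00416667) × (1+i) = 518.308184; FV = 4650 × 518.308184 = 2,410,133.0556
(annuity-due: payments at period start, so ×(1+i).)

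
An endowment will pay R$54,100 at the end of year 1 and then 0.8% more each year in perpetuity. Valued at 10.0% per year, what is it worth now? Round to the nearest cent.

PV = D₁/(r − g) = 54100/(0.1 − 0.008) = 588,043.4783

R$588,043.48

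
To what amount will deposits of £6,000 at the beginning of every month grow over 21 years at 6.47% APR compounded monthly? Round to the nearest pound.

£3,218,820

Periodic rate i = 0.0647/12 = 0.00539167; n = 21 × 12 = 252 periods.
Accumulation factor s(252|0.00539167) × (1+i) = 536.470013; FV = 6000 × 536.470013 = 3,218,820.0795
Payments are at the start of each period, so multiply by (1+i).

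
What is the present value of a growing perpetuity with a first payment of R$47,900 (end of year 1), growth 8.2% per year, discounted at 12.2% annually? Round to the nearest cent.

R$1,197,500.00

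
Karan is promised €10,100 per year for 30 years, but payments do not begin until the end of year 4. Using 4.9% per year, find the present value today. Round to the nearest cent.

PV at t=3 (ordinary 30-year annuity): 10100 × a(30|0.049) = 10100 × 15.549249 = 157,047.4106
PV₀ = 157,047.4106 / (1+0.049)^3 = 157,047.4106 / 1.154321 = 136,051.8074

€136,051.81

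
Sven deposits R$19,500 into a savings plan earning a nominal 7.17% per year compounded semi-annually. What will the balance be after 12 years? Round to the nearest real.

R$45,411

With 2 periods per year: i = 0.03585, n = 24.
FV = 19,500 × (1 + 0.03585)^24 = 45,410.8363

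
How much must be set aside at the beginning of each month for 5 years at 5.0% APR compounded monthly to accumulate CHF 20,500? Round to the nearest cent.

CHF 300.19

i = 0.05/12 = 0.00416667 per month; n = 5·12 = 60.
PMT = 20500 / ( [(1+0.00416667)^60 − 1] / 0.00416667 × (1+i) ) = 20500 / 68.289442 = 300.1928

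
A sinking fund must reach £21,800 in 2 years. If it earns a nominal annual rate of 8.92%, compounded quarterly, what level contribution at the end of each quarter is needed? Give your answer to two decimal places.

£2,519.35

With 4 periods per year: i = 0.0223, n = 8.
PMT = 21800 / ( [(1+0.0223)^8 − 1] / 0.0223 ) = 21800 / 8.653039 = 2,519.3462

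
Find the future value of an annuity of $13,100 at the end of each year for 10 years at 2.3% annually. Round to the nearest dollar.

$145,425

FV = 13100 × [(1+0.023)^10 − 1] / 0.023 = 13100 × 11.101107 = 145,424.5012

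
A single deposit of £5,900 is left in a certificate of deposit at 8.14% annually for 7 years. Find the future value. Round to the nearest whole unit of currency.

£10,204

FV = 5,900 × (1 + 0.0814)^7 = 10,203.6738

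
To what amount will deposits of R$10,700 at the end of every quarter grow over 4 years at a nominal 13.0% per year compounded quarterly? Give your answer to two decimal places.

R$219,982.96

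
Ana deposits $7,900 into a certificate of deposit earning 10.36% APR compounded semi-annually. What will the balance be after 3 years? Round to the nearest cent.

i = 0.1036/2 = 0.0518 per half-year; n = 3·2 = 6.
FV = PV·(1+i)^n = 7,900 × 1.353939 = 10,696.1157

$10,696.12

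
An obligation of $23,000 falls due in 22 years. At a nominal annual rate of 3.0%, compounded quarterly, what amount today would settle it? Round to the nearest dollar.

i = 0.03/4 = 0.0075 per quarter; n = 22·4 = 88.
PV = FV·(1+i)^(−n) = 23,000 × 0.518126 = 11,916.8922

$11,917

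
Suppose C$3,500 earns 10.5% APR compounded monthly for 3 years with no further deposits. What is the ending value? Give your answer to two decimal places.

C$4,789.34

i = 0.105/12 = 0.00875 per month; n = 3·12 = 36.
3,500 × (1+0.00875)^36 = 3,500 × 1.368383 = 4,789.3410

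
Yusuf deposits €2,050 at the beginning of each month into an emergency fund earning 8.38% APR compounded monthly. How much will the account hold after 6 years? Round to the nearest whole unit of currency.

€192,279

i = 0.0838/12 = 0.00698333 per month; n = 6·12 = 72.
FV = PMT · [(1+i)^n − 1] / i × (1+i) = 2050 · 93.794729 = 192,279.1949
(Beginning-of-period payments → annuity-due factor ×(1+i).)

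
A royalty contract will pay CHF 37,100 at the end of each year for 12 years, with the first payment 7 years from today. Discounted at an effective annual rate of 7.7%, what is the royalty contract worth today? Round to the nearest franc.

CHF 181,972

Value one period before first payment (t=6): 37100 × [1 − (1+0.077)^(−12)] / 0.077 = 37100 × 7.654636 = 283,987.0003
PV₀ = 283,987.0003 / (1+0.077)^6 = 283,987.0003 / 1.560609 = 181,971.8627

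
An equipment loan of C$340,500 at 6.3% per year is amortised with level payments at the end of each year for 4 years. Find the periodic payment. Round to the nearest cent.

C$98,941.31

Annuity-PV factor = 3.441434; PMT = 340500 / 3.441434 = 98,941.3117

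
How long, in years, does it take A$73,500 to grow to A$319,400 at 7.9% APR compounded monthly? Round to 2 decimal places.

18.66 years

Periodic rate i = 0.079/12 = 0.00658333.
n = ln(319400/73500) / ln(1+0.00658333) = ln(4.34558) / 0.006562 = 223.8971 months
= 223.8971/12 years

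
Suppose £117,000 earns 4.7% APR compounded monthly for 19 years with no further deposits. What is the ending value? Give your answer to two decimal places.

£285,268.17

i = 0.047/12 = 0.00391667 per month; n = 19·12 = 228.
117,000 × (1+0.00391667)^228 = 117,000 × 2.438190 = 285,268.1731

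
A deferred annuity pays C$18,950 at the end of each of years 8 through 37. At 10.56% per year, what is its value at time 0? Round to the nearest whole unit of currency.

C$84,497

PV at t=7 (ordinary 30-year annuity): 18950 × a(30|0.1056) = 18950 × 9.003687 = 170,619.8692
Discount back 7 years: 170,619.8692 × (1+0.1056)^(−7) = 170,619.8692 × 0.495238 = 84,497.4095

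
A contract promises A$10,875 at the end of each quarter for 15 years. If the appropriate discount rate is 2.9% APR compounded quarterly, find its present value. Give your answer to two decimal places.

A$527,578.18

Periodic rate i = 0.029/4 = 0.00725; n = 15 × 4 = 60 periods.
Annuity factor a(60|0.00725) = 48.512936; PV = 10875 × 48.512936 = 527,578.1798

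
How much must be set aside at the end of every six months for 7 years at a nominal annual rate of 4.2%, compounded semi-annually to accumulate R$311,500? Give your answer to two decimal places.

i = 0.042/2 = 0.021 per half-year; n = 7·2 = 14.
PMT = 311500 / ( [(1+0.021)^14 − 1] / 0.021 ) = 311500 / 16.081196 = 19,370.4496

R$19,370.45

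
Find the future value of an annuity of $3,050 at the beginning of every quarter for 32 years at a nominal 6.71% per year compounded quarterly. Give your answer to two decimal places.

$1,369,823.16

With 4 periods per year: i = 0.016775, n = 128.
FV = PMT · [(1+i)^n − 1] / i × (1+i) = 3050 · 449.122346 = 1,369,823.1551
Payments are at the start of each period, so multiply by (1+i).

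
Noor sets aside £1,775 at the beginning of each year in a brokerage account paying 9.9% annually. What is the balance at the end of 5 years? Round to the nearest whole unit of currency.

Accumulation factor s(5|0.099) × (1+i) = 6.696160; FV = 1775 × 6.696160 = 11,885.6846
(Beginning-of-period payments → annuity-due factor ×(1+i).)

£11,886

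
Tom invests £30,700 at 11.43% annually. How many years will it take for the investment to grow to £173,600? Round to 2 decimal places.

16.01 years

n = ln(173600/30700) / ln(1+0.1143) = ln(5.65472) / 0.108226 = 16.0080 years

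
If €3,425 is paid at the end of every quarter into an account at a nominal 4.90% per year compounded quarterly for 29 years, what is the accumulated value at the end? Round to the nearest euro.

i = 0.049/4 = 0.01225 per quarter; n = 29·4 = 116.
FV = 3425 × [(1+0.01225)^116 − 1] / 0.01225 = 3425 × 253.523365 = 868,317.5262

€868,318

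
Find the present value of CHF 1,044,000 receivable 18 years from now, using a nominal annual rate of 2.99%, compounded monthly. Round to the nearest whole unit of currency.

Periodic rate i = 0.0299/12 = 0.00249167; n = 18 × 12 = 216 periods.
PV = 1,044,000 / (1 + 0.00249167)^216 = 1,044,000 / 1.711775 = 609,893.3856

CHF 609,893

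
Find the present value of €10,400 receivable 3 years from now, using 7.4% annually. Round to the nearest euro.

€8,395

Discount factor = (1+0.074)^(−3) = 0.807211; PV = 10,400 × 0.807211 = 8,394.9960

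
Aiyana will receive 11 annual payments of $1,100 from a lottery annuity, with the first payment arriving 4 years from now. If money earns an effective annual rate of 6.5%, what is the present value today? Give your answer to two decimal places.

$7,001.90

PV at t=3 (ordinary 11-year annuity): 1100 × a(11|0.065) = 1100 × 7.689042 = 8,457.9467
Discount back 3 years: 8,457.9467 × (1+0.065)^(−3) = 8,457.9467 × 0.827849 = 7,001.9035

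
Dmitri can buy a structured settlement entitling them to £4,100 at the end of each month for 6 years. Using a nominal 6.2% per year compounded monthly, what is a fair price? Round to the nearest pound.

£245,988

i = 0.062/12 = 0.00516667 per month; n = 6·12 = 72.
PV = 4100 × [1 − (1+0.00516667)^(−72)] / 0.00516667 = 4100 × 59.997144 = 245,988.2911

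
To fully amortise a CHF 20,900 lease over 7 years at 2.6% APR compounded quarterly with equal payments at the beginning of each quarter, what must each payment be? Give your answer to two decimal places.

With 4 periods per year: i = 0.0065, n = 28.
Annuity-PV factor × (1+i) = 25.690149; PMT = 20900 / 25.690149 = 813.5414

CHF 813.54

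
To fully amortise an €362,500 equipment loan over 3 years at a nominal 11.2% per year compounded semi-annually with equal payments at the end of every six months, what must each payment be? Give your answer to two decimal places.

€72,795.04

With 2 periods per year: i = 0.056, n = 6.
PMT = 362500 / ( [1 − (1+0.056)^(−6)] / 0.056 ) = 362500 / 4.979735 = 72,795.0438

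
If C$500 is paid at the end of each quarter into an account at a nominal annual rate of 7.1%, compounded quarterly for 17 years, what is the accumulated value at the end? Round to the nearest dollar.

With 4 periods per year: i = 0.01775, n = 68.
FV = 500 × [(1+0.01775)^68 − 1] / 0.01775 = 500 × 130.041065 = 65,020.5325

C$65,021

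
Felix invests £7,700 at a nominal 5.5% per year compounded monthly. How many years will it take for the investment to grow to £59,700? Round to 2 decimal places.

Periodic rate i = 0.055/12 = 0.00458333.
(1+i)^n = 59700/7700 = 7.75325, so n = ln 7.75325 / ln 1.00458 = 447.8840 months
= 447.8840/12 years

37.32 years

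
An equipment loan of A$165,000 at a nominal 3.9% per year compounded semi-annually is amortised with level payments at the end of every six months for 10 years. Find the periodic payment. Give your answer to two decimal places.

Periodic rate i = 0.039/2 = 0.0195; n = 10 × 2 = 20 periods.
Annuity-PV factor = 16.430607; PMT = 165000 / 16.430607 = 10,042.2343

A$10,042.23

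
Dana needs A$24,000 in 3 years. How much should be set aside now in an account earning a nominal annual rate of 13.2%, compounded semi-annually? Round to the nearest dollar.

A$16,356

i = 0.132/2 = 0.066 per half-year; n = 3·2 = 6.
PV = 24,000 / (1 + 0.066)^6 = 24,000 / 1.467382 = 16,355.6577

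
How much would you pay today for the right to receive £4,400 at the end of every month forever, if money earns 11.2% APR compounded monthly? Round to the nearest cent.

Periodic rate i = 0.112/12 = 0.00933333.
PV = PMT / i = 4400 / 0.00933333 = 471,428.5714

£471,428.57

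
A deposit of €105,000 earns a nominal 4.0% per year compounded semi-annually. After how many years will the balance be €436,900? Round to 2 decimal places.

36.00 years

Periodic rate i = 0.04/2 = 0.02.
n = ln(436900/105000) / ln(1+0.02) = ln(4.16095) / 0.019803 = 71.9977 half-years
= 71.9977/2 years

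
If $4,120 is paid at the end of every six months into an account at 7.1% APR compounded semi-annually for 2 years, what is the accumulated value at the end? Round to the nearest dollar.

$17,379

i = 0.071/2 = 0.0355 per half-year; n = 2·2 = 4.
FV = PMT · [(1+i)^n − 1] / i = 4120 · 4.218086 = 17,378.5132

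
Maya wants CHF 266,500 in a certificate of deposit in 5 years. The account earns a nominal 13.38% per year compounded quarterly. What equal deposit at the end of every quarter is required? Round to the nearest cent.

CHF 9,574.78

With 4 periods per year: i = 0.03345, n = 20.
FV-annuity factor = 27.833532; PMT = 266500 / 27.833532 = 9,574.7819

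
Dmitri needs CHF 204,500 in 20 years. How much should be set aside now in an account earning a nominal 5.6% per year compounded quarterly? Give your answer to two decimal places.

CHF 67,244.52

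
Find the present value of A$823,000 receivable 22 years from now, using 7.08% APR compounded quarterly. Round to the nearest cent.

i = 0.0708/4 = 0.0177 per quarter; n = 22·4 = 88.
PV = FV·(1+i)^(−n) = 823,000 × 0.213530 = 175,735.5713

A$175,735.57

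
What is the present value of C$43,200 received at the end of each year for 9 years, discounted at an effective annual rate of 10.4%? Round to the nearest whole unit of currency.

C$244,883

Annuity factor a(9|0.104) = 5.668586; PV = 43200 × 5.668586 = 244,882.9022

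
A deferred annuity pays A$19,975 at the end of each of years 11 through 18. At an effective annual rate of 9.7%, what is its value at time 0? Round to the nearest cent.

PV at t=10 (ordinary 8-year annuity): 19975 × a(8|0.097) = 19975 × 5.393693 = 107,739.0168
PV₀ = 107,739.0168 / (1+0.097)^10 = 107,739.0168 / 2.523866 = 42,688.0909

A$42,688.09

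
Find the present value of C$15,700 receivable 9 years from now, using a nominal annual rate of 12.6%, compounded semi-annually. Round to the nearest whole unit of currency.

C$5,228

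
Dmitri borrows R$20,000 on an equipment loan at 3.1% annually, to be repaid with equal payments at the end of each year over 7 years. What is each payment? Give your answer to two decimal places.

R$3,222.24

Annuity-PV factor = 6.206870; PMT = 20000 / 6.206870 = 3,222.2362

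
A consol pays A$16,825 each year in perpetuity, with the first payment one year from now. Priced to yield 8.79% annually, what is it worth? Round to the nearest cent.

PV = PMT / i = 16825 / 0.0879 = 191,410.6940

A$191,410.69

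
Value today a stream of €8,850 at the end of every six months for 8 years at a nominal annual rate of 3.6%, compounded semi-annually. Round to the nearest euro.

€122,088

i = 0.036/2 = 0.018 per half-year; n = 8·2 = 16.
Annuity factor a(16|0.018) = 13.795310; PV = 8850 × 13.795310 = 122,088.4908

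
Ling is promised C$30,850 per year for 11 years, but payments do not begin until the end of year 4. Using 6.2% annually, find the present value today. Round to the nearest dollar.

C$201,074

PV at t=3 (ordinary 11-year annuity): 30850 × a(11|0.062) = 30850 × 7.806823 = 240,840.4928
Discount back 3 years: 240,840.4928 × (1+0.062)^(−3) = 240,840.4928 × 0.834885 = 201,074.0182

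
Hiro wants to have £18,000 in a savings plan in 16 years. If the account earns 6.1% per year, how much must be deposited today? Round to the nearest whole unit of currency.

PV = 18,000 / (1 + 0.061)^16 = 18,000 / 2.578969 = 6,979.5330

£6,980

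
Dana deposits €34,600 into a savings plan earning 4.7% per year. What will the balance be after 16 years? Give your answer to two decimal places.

€72,147.79

34,600 × (1+0.047)^16 = 34,600 × 2.085196 = 72,147.7855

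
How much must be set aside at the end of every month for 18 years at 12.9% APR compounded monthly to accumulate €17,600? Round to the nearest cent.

€20.86

Periodic rate i = 0.129/12 = 0.01075; n = 18 × 12 = 216 periods.
FV-annuity factor = 843.765215; PMT = 17600 / 843.765215 = 20.8589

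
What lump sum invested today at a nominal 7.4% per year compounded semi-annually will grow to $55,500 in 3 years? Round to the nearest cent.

$44,629.34

Periodic rate i = 0.074/2 = 0.037; n = 3 × 2 = 6 periods.
PV = FV·(1+i)^(−n) = 55,500 × 0.804132 = 44,629.3380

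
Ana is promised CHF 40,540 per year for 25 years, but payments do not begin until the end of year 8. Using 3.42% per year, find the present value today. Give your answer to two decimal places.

CHF 532,632.68

PV at t=7 (ordinary 25-year annuity): 40540 × a(25|0.0342) = 40540 × 16.625542 = 673,999.4534
Discount back 7 years: 673,999.4534 × (1+0.0342)^(−7) = 673,999.4534 × 0.790257 = 532,632.6811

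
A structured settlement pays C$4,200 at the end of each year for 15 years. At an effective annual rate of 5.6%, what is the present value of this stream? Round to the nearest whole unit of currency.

C$41,879

Annuity factor a(15|0.056) = 9.971208; PV = 4200 × 9.971208 = 41,879.0725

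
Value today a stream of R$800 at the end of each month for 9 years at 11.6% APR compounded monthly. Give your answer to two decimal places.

With 12 periods per year: i = 0.00966667, n = 108.
PV = PMT · [1 − (1+i)^(−n)] / i = 800 · 66.846914 = 53,477.5311

R$53,477.53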